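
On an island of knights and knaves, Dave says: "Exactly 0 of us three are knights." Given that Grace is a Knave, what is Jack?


Dave claims exactly 0 knights among Dave, Grace, Jack.
Given: Grace is a Knave.

Case 1: Dave is a Knight (tells truth)
  Then exactly 0 of the three are knights.
  Counting Dave, Grace: 1 knight(s) so far. Need -1 more → impossible.
Case 2: Dave is a Knave (lies)
  Then the count is NOT 0.
  If Jack = Knave, count = 0 = 0 → claim would be true, contradicts lie.
  If Jack = Knight, count = 1 ≠ 0 → lie confirmed ✓

Jack is a Knight.

Knight


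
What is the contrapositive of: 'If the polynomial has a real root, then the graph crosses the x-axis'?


Original: If the polynomial has a real root, then the graph crosses the x-axis
Contrapositive: If ¬Q, then ¬P
Negate Q: not (the graph crosses the x-axis)
Negate P: not (the polynomial has a real root)

If not (the graph crosses the x-axis), then not (the polynomial has a real root).


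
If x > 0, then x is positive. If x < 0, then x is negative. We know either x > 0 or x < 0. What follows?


Constructive dilemma: (P → Q) ∧ (R → S), P ∨ R ⊢ Q ∨ S
Premise 1: x > 0 → x is positive
Premise 2: x < 0 → x is negative
Premise 3: x > 0 ∨ x < 0
Case 1: Assuming x > 0, then by Premise 1, x is positive.
Case 2: Assuming x < 0, then by Premise 2, x is negative.
Since one of x > 0 or x < 0 must hold, we get x is positive or x is negative.

x is positive or x is negative.


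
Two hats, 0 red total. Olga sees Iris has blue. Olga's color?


Total red = 0, Iris = blue
Red accounted for: 0
Remaining for Olga: 0
Olga's hat is blue.

blue


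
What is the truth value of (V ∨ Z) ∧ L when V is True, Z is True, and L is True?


V = True, Z = True, L = True
Step 1: V ∨ Z = True OR True = True
Step 2: True ∧ L = True AND True = True
OR is true when at least one operand is true; AND requires both.

True


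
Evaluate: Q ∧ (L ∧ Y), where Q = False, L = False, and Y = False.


Q = False, L = False, Y = False
Step 1: L ∧ Y = False AND False = False
Step 2: Q ∧ False = False AND False = False
AND is true only when ALL operands are true.

False


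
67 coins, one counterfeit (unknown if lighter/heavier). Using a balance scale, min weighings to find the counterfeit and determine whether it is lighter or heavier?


Let n = 67. 134 possibilities (n coins × lighter/heavier); each weighing has 3 outcomes.
Bound for k weighings: say the first weighing puts j coins on each pan. If it tips, the 2j weighed coins remain suspects (each with a known direction) and k-1 weighings give 3^(k-1) outcomes; 3^(k-1) is odd, so 2j ≤ 3^(k-1) - 1. If it balances, the n - 2j unweighed coins remain with direction unknown: 2(n - 2j) ≤ 3^(k-1) - 1 by the same parity argument. Adding, n ≤ (3^(k-1) - 1) + (3^(k-1) - 1)/2 = (3^k - 3)/2, and the classical three-group strategy achieves this (3 coins in 2 weighings, 12 in 3, 39 in 4, 120 in 5).
So we need the smallest k with (3^k - 3)/2 ≥ 67.
k = 4: (3^4 - 3)/2 = 39 < 67 ✗
k = 5: (3^5 - 3)/2 = 120 ≥ 67 ✓

5


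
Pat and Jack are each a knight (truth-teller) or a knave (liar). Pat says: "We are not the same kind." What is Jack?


Pat says: "We are not the same kind."
Case 1: Pat is a Knight (truth-teller)
  Statement is true → they ARE different → Jack is a Knave
Case 2: Pat is a Knave (liar)
  Statement is false → they are NOT different → Jack is a Knave
In both cases, Jack is a Knave.

Knave


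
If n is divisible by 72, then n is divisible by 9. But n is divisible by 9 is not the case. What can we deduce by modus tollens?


Modus tollens: P → Q, ¬Q ⊢ ¬P
P: n is divisible by 72
Q: n is divisible by 9
We have P → Q and Q is false.
By modus tollens, P must be false.

It is not the case that n is divisible by 72


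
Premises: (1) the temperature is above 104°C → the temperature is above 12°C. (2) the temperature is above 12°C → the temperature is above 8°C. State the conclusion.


Hypothetical syllogism: P → Q, Q → R ⊢ P → R
Premise 1: the temperature is above 104°C → the temperature is above 12°C
Premise 2: the temperature is above 12°C → the temperature is above 8°C
Chain the implications: the middle term (the temperature is above 12°C) links the two.
Conclusion: If the temperature is above 104°C, then the temperature is above 8°C.

If the temperature is above 104°C, then the temperature is above 8°C.


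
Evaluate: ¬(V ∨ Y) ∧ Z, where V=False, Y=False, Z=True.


V = False, Y = False, Z = True
Expression: ¬(V ∨ Y) ∧ Z
Step 1: V ∨ Y = False OR False = False
Step 2: ¬(V ∨ Y) = NOT False = True
Step 3: (True) ∧ Z = True AND True = True

True


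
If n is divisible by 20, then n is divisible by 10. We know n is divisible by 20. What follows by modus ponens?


Modus ponens: P → Q, P ⊢ Q
P: n is divisible by 20
Q: n is divisible by 10
We have P → Q and P is true.
By modus ponens, Q must be true.

n is divisible by 10


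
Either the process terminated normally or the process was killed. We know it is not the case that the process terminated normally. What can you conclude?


Disjunctive syllogism: P ∨ Q, ¬P ⊢ Q
Disjunction: the process terminated normally ∨ the process was killed
We know it is not the case that the process terminated normally.
By disjunctive syllogism, the other disjunct must be true.

The process was killed


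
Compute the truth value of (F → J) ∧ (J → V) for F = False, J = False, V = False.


F = False, J = False, V = False
Step 1: F → J is false only when F=True and J=False. Result: True
Step 2: J → V is false only when J=True and V=False. Result: True
Step 3: True ∧ True = True

True


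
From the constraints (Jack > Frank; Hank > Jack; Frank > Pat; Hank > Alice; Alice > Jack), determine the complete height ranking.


Constraints: Jack > Frank; Hank > Jack; Frank > Pat; Hank > Alice; Alice > Jack
Method: at each step, the next-highest is the one remaining person who never appears on the smaller side of a constraint between remaining people.
  Step 1: remaining {Pat, Jack, Hank, Frank, Alice}; on the smaller side: {Pat, Jack, Frank, Alice} → Hank is next (Hank > Jack; Hank > Alice).
  Step 2: remaining {Pat, Jack, Frank, Alice}; on the smaller side: {Pat, Jack, Frank} → Alice is next (Alice > Jack).
  Step 3: remaining {Pat, Jack, Frank}; on the smaller side: {Pat, Frank} → Jack is next (Jack > Frank).
  Step 4: remaining {Pat, Frank}; on the smaller side: {Pat} → Frank is next (Frank > Pat).
  Step 5: only Pat remains → lowest.
Final ranking (highest to lowest):

Hank > Alice > Jack > Frank > Pat


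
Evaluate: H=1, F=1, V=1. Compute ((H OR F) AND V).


H OR F = 1|1 = 1
1 AND 1 = 1

1


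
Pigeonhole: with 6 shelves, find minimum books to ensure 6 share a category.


Pigeonhole: to guarantee k in one of n categories, need (k-1)×n + 1.
k = 6, n = 6
Minimum = (6-1) × 6 + 1 = 5 × 6 + 1

31


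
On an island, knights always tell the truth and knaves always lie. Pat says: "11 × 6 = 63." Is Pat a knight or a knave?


Statement: "11 × 6 = 63."
Actual: 11 × 6 = 66
Claimed: 63
Statement is FALSE → Pat lies → Knave

Knave


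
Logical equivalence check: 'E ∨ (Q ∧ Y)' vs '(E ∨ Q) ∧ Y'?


Expression 1: E ∨ (Q ∧ Y)
Expression 2: (E ∨ Q) ∧ Y
Truth table (E Q Y | Expr1 Expr2):
  T T T |   T     T
  T T F |   T     F   ← differ
  T F T |   T     T
  T F F |   T     F   ← differ
  F T T |   T     T
  F T F |   F     F
  F F T |   F     F
  F F F |   F     F
Counterexample: E=T, Q=T, Y=F gives Expr1 = T but Expr2 = F, so the expressions are NOT logically equivalent.

No


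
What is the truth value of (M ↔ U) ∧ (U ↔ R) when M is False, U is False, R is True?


M = False, U = False, R = True
Step 1: M ↔ U is true when M and U have the same value. Result: True
Step 2: U ↔ R is true when U and R have the same value. Result: False
Step 3: True ∧ False = False

False


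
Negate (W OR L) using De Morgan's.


De Morgan's law: ¬(P ∨ Q) ≡ ¬P ∧ ¬Q
¬(W ∨ L) = ¬W ∧ ¬L

¬W ∧ ¬L


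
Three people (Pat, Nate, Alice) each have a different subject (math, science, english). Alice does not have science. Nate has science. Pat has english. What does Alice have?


From clues:
  Pat → english
  Nate → science
By elimination, Alice gets the remaining.

math


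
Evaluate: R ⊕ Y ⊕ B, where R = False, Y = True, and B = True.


R = False, Y = True, B = True
Step 1: R ⊕ Y = False XOR True = True
Step 2: True ⊕ B = True XOR True = False
XOR is true when an odd number of operands are true.

False


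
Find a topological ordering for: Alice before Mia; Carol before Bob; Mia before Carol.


Constraints: Alice before Mia; Carol before Bob; Mia before Carol
Method: repeatedly schedule the remaining task that has no remaining task required before it.
  Step 1: remaining {Carol, Bob, Alice, Mia}; every task except Alice still has a predecessor pending → schedule Alice.
  Step 2: remaining {Carol, Bob, Mia}; every task except Mia still has a predecessor pending → schedule Mia.
  Step 3: remaining {Carol, Bob}; every task except Carol still has a predecessor pending → schedule Carol.
  Step 4: only Bob remains → schedule Bob.
Resulting order:

Alice → Mia → Carol → Bob


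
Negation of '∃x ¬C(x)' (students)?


Original: ∃x ¬C(x)
Rule: ¬∀→∃, ¬∃→∀, negate predicate.
Negation: ∀x C(x)

∀x C(x)


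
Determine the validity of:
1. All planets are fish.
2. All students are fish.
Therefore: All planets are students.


Premise 1: All planets are fish.
Premise 2: All students are fish.
Conclusion: All planets are students.
Fallacy: undistributed middle. fish is predicate in both.
Counterexample: planets and students could be disjoint subsets of fish.

Invalid


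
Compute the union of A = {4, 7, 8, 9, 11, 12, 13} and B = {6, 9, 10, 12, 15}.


A = {4, 7, 8, 9, 11, 12, 13}
B = {6, 9, 10, 12, 15}
Operation: union
All elements combined: 4, 6, 7, 8, 9, 10, 11, 12, 13, 15

{4, 6, 7, 8, 9, 10, 11, 12, 13, 15}


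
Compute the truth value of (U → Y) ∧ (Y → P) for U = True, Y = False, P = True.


U = True, Y = False, P = True
Step 1: U → Y is false only when U=True and Y=False. Result: False
Step 2: Y → P is false only when Y=True and P=False. Result: True
Step 3: False ∧ True = False

False


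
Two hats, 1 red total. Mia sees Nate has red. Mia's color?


Total red = 1, Nate = red
Red accounted for: 1
Remaining for Mia: 0
Mia's hat is blue.

blue


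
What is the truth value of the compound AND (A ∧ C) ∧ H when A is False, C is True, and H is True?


A = False, C = True, H = True
Step 1: A ∧ C = False AND True = False
Step 2: False ∧ H = False AND True = False
AND is true only when ALL operands are true.

False


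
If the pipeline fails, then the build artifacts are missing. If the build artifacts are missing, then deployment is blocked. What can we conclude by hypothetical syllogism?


Hypothetical syllogism: P → Q, Q → R ⊢ P → R
Premise 1: the pipeline fails → the build artifacts are missing
Premise 2: the build artifacts are missing → deployment is blocked
Chain the implications: the middle term (the build artifacts are missing) links the two.
Conclusion: If the pipeline fails, then deployment is blocked.

If the pipeline fails, then deployment is blocked.


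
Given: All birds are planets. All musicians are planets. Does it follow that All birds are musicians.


Premise 1: All birds are planets.
Premise 2: All musicians are planets.
Conclusion: All birds are musicians.
Fallacy: undistributed middle. planets is predicate in both.
Counterexample: birds and musicians could be disjoint subsets of planets.

Invalid


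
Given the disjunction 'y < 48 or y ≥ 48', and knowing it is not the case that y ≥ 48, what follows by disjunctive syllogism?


Disjunctive syllogism: P ∨ Q, ¬P ⊢ Q
Disjunction: y < 48 ∨ y ≥ 48
We know it is not the case that y ≥ 48.
By disjunctive syllogism, the other disjunct must be true.

y < 48


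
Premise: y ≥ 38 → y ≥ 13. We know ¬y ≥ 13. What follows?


Modus tollens: P → Q, ¬Q ⊢ ¬P
P: y ≥ 38
Q: y ≥ 13
We have P → Q and Q is false.
By modus tollens, P must be false.

It is not the case that y ≥ 38


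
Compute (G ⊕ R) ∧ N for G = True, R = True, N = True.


G = True, R = True, N = True
Step 1: G ⊕ R = True XOR True = False
Step 2: False ∧ N = False AND True = False
XOR true when exactly one of G,R is true; then AND with N.

False


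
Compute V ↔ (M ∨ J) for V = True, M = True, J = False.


V = True, M = True, J = False
Step 1: M ∨ J = True OR False = True
Step 2: V ↔ (True): true when both sides have same truth value.
Result: True ↔ True = True

True


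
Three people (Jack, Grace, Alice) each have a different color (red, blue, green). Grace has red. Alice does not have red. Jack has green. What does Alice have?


From clues:
  Jack → green
  Grace → red
By elimination, Alice gets the remaining.

blue


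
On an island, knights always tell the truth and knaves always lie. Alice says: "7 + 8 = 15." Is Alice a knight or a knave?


Statement: "7 + 8 = 15."
Actual: 7 + 8 = 15
Claimed: 15
Statement is TRUE → Alice tells the truth → Knight

Knight


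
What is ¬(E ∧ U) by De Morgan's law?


De Morgan's law: ¬(P ∧ Q) ≡ ¬P ∨ ¬Q
¬(E ∧ U) = ¬E ∨ ¬U

¬E ∨ ¬U


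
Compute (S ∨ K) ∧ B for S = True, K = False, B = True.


S = True, K = False, B = True
Step 1: S ∨ K = True OR False = True
Step 2: True ∧ B = True AND True = True
OR is true when at least one operand is true; AND requires both.

True


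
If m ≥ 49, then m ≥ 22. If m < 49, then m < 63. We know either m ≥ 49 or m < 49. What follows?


Constructive dilemma: (P → Q) ∧ (R → S), P ∨ R ⊢ Q ∨ S
Premise 1: m ≥ 49 → m ≥ 22
Premise 2: m < 49 → m < 63
Premise 3: m ≥ 49 ∨ m < 49
Case 1: Assuming m ≥ 49, then by Premise 1, m ≥ 22.
Case 2: Assuming m < 49, then by Premise 2, m < 63.
Since one of m ≥ 49 or m < 49 must hold, we get m ≥ 22 or m < 63.

m ≥ 22 or m < 63.


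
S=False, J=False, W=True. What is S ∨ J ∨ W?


S = False, J = False, W = True
Expression: S ∨ J ∨ W
Step 1: S ∨ J = False OR False = False
Step 2: (False) ∨ W = False OR True = True

True


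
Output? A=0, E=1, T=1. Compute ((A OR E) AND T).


A OR E = 0|1 = 1
1 AND 1 = 1

1


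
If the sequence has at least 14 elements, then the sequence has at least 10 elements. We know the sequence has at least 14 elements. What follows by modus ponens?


Modus ponens: P → Q, P ⊢ Q
P: the sequence has at least 14 elements
Q: the sequence has at least 10 elements
We have P → Q and P is true.
By modus ponens, Q must be true.

The sequence has at least 10 elements


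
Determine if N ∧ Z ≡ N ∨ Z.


Expression 1: N ∧ Z
Expression 2: N ∨ Z
Truth table (N Z | Expr1 Expr2):
  T T |   T     T
  T F |   F     T   ← differ
  F T |   F     T   ← differ
  F F |   F     F
Counterexample: N=T, Z=F gives Expr1 = F but Expr2 = T, so the expressions are NOT logically equivalent.

No


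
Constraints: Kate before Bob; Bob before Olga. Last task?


Constraints: Kate before Bob; Bob before Olga
The last task can have nothing scheduled after it, so it must never appear on the left of a 'before'.
Tasks appearing before some other task: Kate, Bob.
The only task not in that list is Olga → it is last.

Olga


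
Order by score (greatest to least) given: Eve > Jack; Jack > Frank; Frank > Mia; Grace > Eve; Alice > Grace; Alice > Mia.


Constraints: Eve > Jack; Jack > Frank; Frank > Mia; Grace > Eve; Alice > Grace; Alice > Mia
Method: at each step, the next-highest is the one remaining person who never appears on the smaller side of a constraint between remaining people.
  Step 1: remaining {Mia, Alice, Jack, Eve, Grace, Frank}; on the smaller side: {Mia, Jack, Eve, Grace, Frank} → Alice is next (Alice > Grace; Alice > Mia).
  Step 2: remaining {Mia, Jack, Eve, Grace, Frank}; on the smaller side: {Mia, Jack, Eve, Frank} → Grace is next (Grace > Eve).
  Step 3: remaining {Mia, Jack, Eve, Frank}; on the smaller side: {Mia, Jack, Frank} → Eve is next (Eve > Jack).
  Step 4: remaining {Mia, Jack, Frank}; on the smaller side: {Mia, Frank} → Jack is next (Jack > Frank).
  Step 5: remaining {Mia, Frank}; on the smaller side: {Mia} → Frank is next (Frank > Mia).
  Step 6: only Mia remains → lowest.
Final ranking (highest to lowest):

Alice > Grace > Eve > Jack > Frank > Mia


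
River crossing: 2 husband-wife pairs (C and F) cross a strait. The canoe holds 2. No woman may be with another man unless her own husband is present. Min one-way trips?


Label couples C and F.
1. WC+WF → (far: WC,WF; near: HC,HF)
2. WC ←   (far: WF; near: HC,HF,WC)
3. HC+HF → (far: HC,HF,WF; near: WC)
4. HC ←   (far: HF,WF; near: HC,WC)  — HC returns, since WC is alone on near bank
5. HC+WC → (far: all four; near: empty)
Every state respects the constraint.
Minimum trips = 5

5


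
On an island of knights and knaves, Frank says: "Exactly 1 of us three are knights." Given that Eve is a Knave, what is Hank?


Frank claims exactly 1 knights among Frank, Eve, Hank.
Given: Eve is a Knave.

Case 1: Frank is a Knight (tells truth)
  Then exactly 1 of the three are knights.
  Counting Frank, Eve: 1 knight(s) so far. Need 0 more → Hank = Knave.
Case 2: Frank is a Knave (lies)
  Then the count is NOT 1.
  If Hank = Knight, count = 1 = 1 → claim would be true, contradicts lie.
  If Hank = Knave, count = 0 ≠ 1 → lie confirmed ✓

Hank is a Knave.

Knave


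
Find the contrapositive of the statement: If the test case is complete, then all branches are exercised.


Original: If the test case is complete, then all branches are exercised
Contrapositive: If ¬Q, then ¬P
Negate Q: not (all branches are exercised)
Negate P: not (the test case is complete)

If not (all branches are exercised), then not (the test case is complete).


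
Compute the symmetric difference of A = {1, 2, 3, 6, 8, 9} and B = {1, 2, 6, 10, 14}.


A = {1, 2, 3, 6, 8, 9}
B = {1, 2, 6, 10, 14}
Operation: symmetric difference
In A only: [3, 8, 9], in B only: [10, 14]

{3, 8, 9, 10, 14}


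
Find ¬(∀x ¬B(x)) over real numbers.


Original: ∀x ¬B(x)
Rule: ¬∀→∃, ¬∃→∀, negate predicate.
Negation: ∃x B(x)

∃x B(x)


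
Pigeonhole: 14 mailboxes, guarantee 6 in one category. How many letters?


Pigeonhole: to guarantee k in one of n categories, need (k-1)×n + 1.
k = 6, n = 14
Minimum = (6-1) × 14 + 1 = 5 × 14 + 1

71


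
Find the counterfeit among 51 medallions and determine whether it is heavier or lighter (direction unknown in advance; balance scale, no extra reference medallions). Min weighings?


Let n = 51. 102 possibilities (n medallions × lighter/heavier); each weighing has 3 outcomes.
Bound for k weighings: say the first weighing puts j medallions on each pan. If it tips, the 2j weighed medallions remain suspects (each with a known direction) and k-1 weighings give 3^(k-1) outcomes; 3^(k-1) is odd, so 2j ≤ 3^(k-1) - 1. If it balances, the n - 2j unweighed medallions remain with direction unknown: 2(n - 2j) ≤ 3^(k-1) - 1 by the same parity argument. Adding, n ≤ (3^(k-1) - 1) + (3^(k-1) - 1)/2 = (3^k - 3)/2, and the classical three-group strategy achieves this (3 medallions in 2 weighings, 12 in 3, 39 in 4, 120 in 5).
So we need the smallest k with (3^k - 3)/2 ≥ 51.
k = 4: (3^4 - 3)/2 = 39 < 51 ✗
k = 5: (3^5 - 3)/2 = 120 ≥ 51 ✓

5


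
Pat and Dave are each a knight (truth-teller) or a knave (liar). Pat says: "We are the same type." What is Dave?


Pat says: "We are the same type."
Case 1: Pat is a Knight (truth-teller)
  Statement is true → they ARE the same → Dave is also a Knight
Case 2: Pat is a Knave (liar)
  Statement is false → they are NOT the same → Dave is a Knight
In both cases, Dave is a Knight.

Knight


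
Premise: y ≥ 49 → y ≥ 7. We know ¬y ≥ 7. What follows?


Modus tollens: P → Q, ¬Q ⊢ ¬P
P: y ≥ 49
Q: y ≥ 7
We have P → Q and Q is false.
By modus tollens, P must be false.

It is not the case that y ≥ 49


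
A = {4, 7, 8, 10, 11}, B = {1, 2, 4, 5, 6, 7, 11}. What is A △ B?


A = {4, 7, 8, 10, 11}
B = {1, 2, 4, 5, 6, 7, 11}
Operation: symmetric difference
In A only: [8, 10], in B only: [1, 2, 5, 6]

{1, 2, 5, 6, 8, 10}


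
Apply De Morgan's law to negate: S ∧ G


De Morgan's law: ¬(P ∧ Q) ≡ ¬P ∨ ¬Q
¬(S ∧ G) = ¬S ∨ ¬G

¬S ∨ ¬G


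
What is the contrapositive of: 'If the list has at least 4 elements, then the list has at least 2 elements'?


Original: If the list has at least 4 elements, then the list has at least 2 elements
Contrapositive: If ¬Q, then ¬P
Negate Q: not (the list has at least 2 elements)
Negate P: not (the list has at least 4 elements)

If not (the list has at least 2 elements), then not (the list has at least 4 elements).


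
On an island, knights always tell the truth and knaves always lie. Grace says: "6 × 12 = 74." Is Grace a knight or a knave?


Statement: "6 × 12 = 74."
Actual: 6 × 12 = 72
Claimed: 74
Statement is FALSE → Grace lies → Knave

Knave


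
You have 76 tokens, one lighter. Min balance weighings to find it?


Each weighing has 3 outcomes (left heavy / balance / right heavy), so k weighings distinguish at most 3^k cases; splitting into three near-equal groups achieves this.
Need 3^k ≥ 76: 3^3 = 27 < 76 ≤ 3^4 = 81
k = ⌈log₃(76)⌉ = 4

4


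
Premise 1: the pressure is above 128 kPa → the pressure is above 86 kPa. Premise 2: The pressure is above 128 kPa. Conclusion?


Modus ponens: P → Q, P ⊢ Q
P: the pressure is above 128 kPa
Q: the pressure is above 86 kPa
We have P → Q and P is true.
By modus ponens, Q must be true.

The pressure is above 86 kPa


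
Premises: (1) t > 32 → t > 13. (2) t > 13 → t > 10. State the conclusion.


Hypothetical syllogism: P → Q, Q → R ⊢ P → R
Premise 1: t > 32 → t > 13
Premise 2: t > 13 → t > 10
Chain the implications: the middle term (t > 13) links the two.
Conclusion: If t > 32, then t > 10.

If t > 32, then t > 10.


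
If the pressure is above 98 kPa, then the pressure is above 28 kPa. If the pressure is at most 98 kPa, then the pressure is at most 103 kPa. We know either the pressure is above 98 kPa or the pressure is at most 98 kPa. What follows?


Constructive dilemma: (P → Q) ∧ (R → S), P ∨ R ⊢ Q ∨ S
Premise 1: the pressure is above 98 kPa → the pressure is above 28 kPa
Premise 2: the pressure is at most 98 kPa → the pressure is at most 103 kPa
Premise 3: the pressure is above 98 kPa ∨ the pressure is at most 98 kPa
Case 1: Assuming the pressure is above 98 kPa, then by Premise 1, the pressure is above 28 kPa.
Case 2: Assuming the pressure is at most 98 kPa, then by Premise 2, the pressure is at most 103 kPa.
Since one of the pressure is above 98 kPa or the pressure is at most 98 kPa must hold, we get the pressure is above 28 kPa or the pressure is at most 103 kPa.

The pressure is above 28 kPa or the pressure is at most 103 kPa.


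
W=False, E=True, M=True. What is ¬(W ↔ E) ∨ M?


W = False, E = True, M = True
Expression: ¬(W ↔ E) ∨ M
Step 1: W ↔ E = (False iff True) = False
Step 2: ¬(W ↔ E) = NOT False = True
Step 3: (True) ∨ M = True OR True = True

True


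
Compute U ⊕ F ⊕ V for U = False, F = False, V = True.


U = False, F = False, V = True
Step 1: U ⊕ F = False XOR False = False
Step 2: False ⊕ V = False XOR True = True
XOR is true when an odd number of operands are true.

True


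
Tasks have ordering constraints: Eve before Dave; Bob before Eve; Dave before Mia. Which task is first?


Constraints: Eve before Dave; Bob before Eve; Dave before Mia
The first task can have nothing scheduled before it, so it must never appear on the right of a 'before'.
Tasks appearing after some 'before': Dave, Eve, Mia.
The only task not in that list is Bob → it is first.

Bob


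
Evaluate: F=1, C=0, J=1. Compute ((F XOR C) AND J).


F XOR C = 1^0 = 1
1 AND 1 = 1

1


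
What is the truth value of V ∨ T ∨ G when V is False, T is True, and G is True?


V = False, T = True, G = True
Step 1: V ∨ T = False OR True = True
Step 2: True ∨ G = True OR True = True
OR is true when at least one operand is true.

True


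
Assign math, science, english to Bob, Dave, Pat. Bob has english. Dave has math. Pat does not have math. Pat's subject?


From clues:
  Dave → math
  Bob → english
By elimination, Pat gets the remaining.

science


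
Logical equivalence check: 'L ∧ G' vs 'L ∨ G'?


Expression 1: L ∧ G
Expression 2: L ∨ G
Truth table (L G | Expr1 Expr2):
  T T |   T     T
  T F |   F     T   ← differ
  F T |   F     T   ← differ
  F F |   F     F
Counterexample: L=T, G=F gives Expr1 = F but Expr2 = T, so the expressions are NOT logically equivalent.

No


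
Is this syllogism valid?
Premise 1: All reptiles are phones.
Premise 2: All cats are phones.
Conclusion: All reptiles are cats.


Premise 1: All reptiles are phones.
Premise 2: All cats are phones.
Conclusion: All reptiles are cats.
Fallacy: undistributed middle. phones is predicate in both.
Counterexample: reptiles and cats could be disjoint subsets of phones.

Invalid


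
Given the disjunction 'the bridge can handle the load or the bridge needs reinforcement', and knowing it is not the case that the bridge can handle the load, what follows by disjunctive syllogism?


Disjunctive syllogism: P ∨ Q, ¬P ⊢ Q
Disjunction: the bridge can handle the load ∨ the bridge needs reinforcement
We know it is not the case that the bridge can handle the load.
By disjunctive syllogism, the other disjunct must be true.

The bridge needs reinforcement


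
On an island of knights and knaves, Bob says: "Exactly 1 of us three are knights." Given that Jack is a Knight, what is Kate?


Bob claims exactly 1 knights among Bob, Jack, Kate.
Given: Jack is a Knight.

Case 1: Bob is a Knight (tells truth)
  Then exactly 1 of the three are knights.
  Counting Bob, Jack: 2 knight(s) so far. Need -1 more → impossible.
Case 2: Bob is a Knave (lies)
  Then the count is NOT 1.
  If Kate = Knave, count = 1 = 1 → claim would be true, contradicts lie.
  If Kate = Knight, count = 2 ≠ 1 → lie confirmed ✓

Kate is a Knight.

Knight


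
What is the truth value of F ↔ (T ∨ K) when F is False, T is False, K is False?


F = False, T = False, K = False
Step 1: T ∨ K = False OR False = False
Step 2: F ↔ (False): true when both sides have same truth value.
Result: False ↔ False = True

True


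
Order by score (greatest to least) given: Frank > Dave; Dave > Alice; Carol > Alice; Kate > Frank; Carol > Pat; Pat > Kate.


Constraints: Frank > Dave; Dave > Alice; Carol > Alice; Kate > Frank; Carol > Pat; Pat > Kate
Method: at each step, the next-highest is the one remaining person who never appears on the smaller side of a constraint between remaining people.
  Step 1: remaining {Frank, Pat, Kate, Carol, Alice, Dave}; on the smaller side: {Frank, Pat, Kate, Alice, Dave} → Carol is next (Carol > Alice; Carol > Pat).
  Step 2: remaining {Frank, Pat, Kate, Alice, Dave}; on the smaller side: {Frank, Kate, Alice, Dave} → Pat is next (Pat > Kate).
  Step 3: remaining {Frank, Kate, Alice, Dave}; on the smaller side: {Frank, Alice, Dave} → Kate is next (Kate > Frank).
  Step 4: remaining {Frank, Alice, Dave}; on the smaller side: {Alice, Dave} → Frank is next (Frank > Dave).
  Step 5: remaining {Alice, Dave}; on the smaller side: {Alice} → Dave is next (Dave > Alice).
  Step 6: only Alice remains → lowest.
Final ranking (highest to lowest):

Carol > Pat > Kate > Frank > Dave > Alice


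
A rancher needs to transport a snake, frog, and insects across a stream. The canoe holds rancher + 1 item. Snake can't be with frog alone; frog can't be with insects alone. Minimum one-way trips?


1. rancher+frog → 2. rancher ← 3. rancher+snake → 4. rancher+frog ← 5. rancher+insects → 6. rancher ← 7. rancher+frog →
Minimum trips = 7

7


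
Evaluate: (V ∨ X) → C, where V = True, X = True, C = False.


V = True, X = True, C = False
Step 1: V ∨ X = True OR True = True
Step 2: (True) → C: false only when antecedent=True and C=False.
Result: False

False


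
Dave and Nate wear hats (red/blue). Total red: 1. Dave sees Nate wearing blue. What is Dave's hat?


Total red = 1, Nate = blue
Red accounted for: 0
Remaining for Dave: 1
Dave's hat is red.

red


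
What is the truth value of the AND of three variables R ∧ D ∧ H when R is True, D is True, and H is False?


R = True, D = True, H = False
Step 1: R ∧ D = True AND True = True
Step 2: (True) ∧ H = (True) AND False = False
AND is true only when ALL operands are true.

False


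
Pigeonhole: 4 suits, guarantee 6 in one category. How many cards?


Pigeonhole: to guarantee k in one of n categories, need (k-1)×n + 1.
k = 6, n = 4
Minimum = (6-1) × 4 + 1 = 5 × 4 + 1

21


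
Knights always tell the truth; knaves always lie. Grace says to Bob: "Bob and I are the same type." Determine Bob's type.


Grace says: "Bob and I are the same type."
Case 1: Grace is a Knight (truth-teller)
  Statement is true → they ARE the same → Bob is also a Knight
Case 2: Grace is a Knave (liar)
  Statement is false → they are NOT the same → Bob is a Knight
In both cases, Bob is a Knight.

Knight


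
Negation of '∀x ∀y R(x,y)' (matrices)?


Original: ∀x ∀y R(x,y)
Rule: ¬∀→∃, ¬∃→∀, negate predicate.
Negation: ∃x ∃y ¬R(x,y)

∃x ∃y ¬R(x,y)


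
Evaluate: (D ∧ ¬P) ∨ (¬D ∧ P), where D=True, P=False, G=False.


D = True, P = False, G = False
Expression: (D ∧ ¬P) ∨ (¬D ∧ P)
Step 1: ¬P = NOT False = True
Step 2: D ∧ ¬P = True AND True = True
Step 3: ¬D = NOT True = False
Step 4: ¬D ∧ P = False AND False = False
Step 5: (True) ∨ (False) = True OR False = True

True


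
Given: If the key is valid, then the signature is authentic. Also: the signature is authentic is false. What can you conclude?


Modus tollens: P → Q, ¬Q ⊢ ¬P
P: the key is valid
Q: the signature is authentic
We have P → Q and Q is false.
By modus tollens, P must be false.

It is not the case that the key is valid


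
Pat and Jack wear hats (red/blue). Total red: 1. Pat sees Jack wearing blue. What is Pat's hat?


Total red = 1, Jack = blue
Red accounted for: 0
Remaining for Pat: 1
Pat's hat is red.

red


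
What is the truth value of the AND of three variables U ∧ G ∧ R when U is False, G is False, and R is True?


U = False, G = False, R = True
Step 1: U ∧ G = False AND False = False
Step 2: (False) ∧ R = (False) AND True = False
AND is true only when ALL operands are true.

False


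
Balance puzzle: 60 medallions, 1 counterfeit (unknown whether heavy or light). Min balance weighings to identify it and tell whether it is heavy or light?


Let n = 60. 120 possibilities (n medallions × lighter/heavier); each weighing has 3 outcomes.
Bound for k weighings: say the first weighing puts j medallions on each pan. If it tips, the 2j weighed medallions remain suspects (each with a known direction) and k-1 weighings give 3^(k-1) outcomes; 3^(k-1) is odd, so 2j ≤ 3^(k-1) - 1. If it balances, the n - 2j unweighed medallions remain with direction unknown: 2(n - 2j) ≤ 3^(k-1) - 1 by the same parity argument. Adding, n ≤ (3^(k-1) - 1) + (3^(k-1) - 1)/2 = (3^k - 3)/2, and the classical three-group strategy achieves this (3 medallions in 2 weighings, 12 in 3, 39 in 4, 120 in 5).
So we need the smallest k with (3^k - 3)/2 ≥ 60.
k = 4: (3^4 - 3)/2 = 39 < 60 ✗
k = 5: (3^5 - 3)/2 = 120 ≥ 60 ✓

5


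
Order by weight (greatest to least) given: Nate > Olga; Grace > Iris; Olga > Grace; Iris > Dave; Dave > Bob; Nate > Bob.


Constraints: Nate > Olga; Grace > Iris; Olga > Grace; Iris > Dave; Dave > Bob; Nate > Bob
Method: at each step, the next-highest is the one remaining person who never appears on the smaller side of a constraint between remaining people.
  Step 1: remaining {Bob, Nate, Grace, Iris, Dave, Olga}; on the smaller side: {Bob, Grace, Iris, Dave, Olga} → Nate is next (Nate > Olga; Nate > Bob).
  Step 2: remaining {Bob, Grace, Iris, Dave, Olga}; on the smaller side: {Bob, Grace, Iris, Dave} → Olga is next (Olga > Grace).
  Step 3: remaining {Bob, Grace, Iris, Dave}; on the smaller side: {Bob, Iris, Dave} → Grace is next (Grace > Iris).
  Step 4: remaining {Bob, Iris, Dave}; on the smaller side: {Bob, Dave} → Iris is next (Iris > Dave).
  Step 5: remaining {Bob, Dave}; on the smaller side: {Bob} → Dave is next (Dave > Bob).
  Step 6: only Bob remains → lowest.
Final ranking (highest to lowest):

Nate > Olga > Grace > Iris > Dave > Bob


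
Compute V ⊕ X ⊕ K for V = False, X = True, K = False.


V = False, X = True, K = False
Step 1: V ⊕ X = False XOR True = True
Step 2: True ⊕ K = True XOR False = True
XOR is true when an odd number of operands are true.

True


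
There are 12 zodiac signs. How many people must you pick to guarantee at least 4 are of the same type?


Pigeonhole: to guarantee k in one of n categories, need (k-1)×n + 1.
k = 4, n = 12
Minimum = (4-1) × 12 + 1 = 3 × 12 + 1

37


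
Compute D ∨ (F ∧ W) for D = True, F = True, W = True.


D = True, F = True, W = True
Step 1: F ∧ W = True AND True = True
Step 2: D ∨ True = True OR True = True
AND evaluated first (higher precedence); then OR applied.

True


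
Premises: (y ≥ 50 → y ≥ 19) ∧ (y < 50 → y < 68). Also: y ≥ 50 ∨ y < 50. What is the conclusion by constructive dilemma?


Constructive dilemma: (P → Q) ∧ (R → S), P ∨ R ⊢ Q ∨ S
Premise 1: y ≥ 50 → y ≥ 19
Premise 2: y < 50 → y < 68
Premise 3: y ≥ 50 ∨ y < 50
Case 1: Assuming y ≥ 50, then by Premise 1, y ≥ 19.
Case 2: Assuming y < 50, then by Premise 2, y < 68.
Since one of y ≥ 50 or y < 50 must hold, we get y ≥ 19 or y < 68.

y ≥ 19 or y < 68.


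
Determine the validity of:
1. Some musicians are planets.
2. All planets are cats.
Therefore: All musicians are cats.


Premise 1: Some musicians are planets.
Premise 2: All planets are cats.
Conclusion: All musicians are cats.
Fallacy: illicit minor. The minor term (musicians) is distributed in the conclusion ('All musicians ...') but undistributed in its premise ('Some musicians are planets' doesn't cover all musicians).
Only 'Some musicians are cats' follows, not 'All'.

Invalid


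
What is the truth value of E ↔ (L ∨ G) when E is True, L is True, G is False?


E = True, L = True, G = False
Step 1: L ∨ G = True OR False = True
Step 2: E ↔ (True): true when both sides have same truth value.
Result: True ↔ True = True

True


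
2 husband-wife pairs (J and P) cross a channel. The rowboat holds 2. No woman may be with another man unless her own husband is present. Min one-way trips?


Label couples J and P.
1. WJ+WP → (far: WJ,WP; near: HJ,HP)
2. WJ ←   (far: WP; near: HJ,HP,WJ)
3. HJ+HP → (far: HJ,HP,WP; near: WJ)
4. HJ ←   (far: HP,WP; near: HJ,WJ)  — HJ returns, since WJ is alone on near bank
5. HJ+WJ → (far: all four; near: empty)
Every state respects the constraint.
Minimum trips = 5

5


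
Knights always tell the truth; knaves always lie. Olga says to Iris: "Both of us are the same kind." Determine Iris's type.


Olga says: "Both of us are the same kind."
Case 1: Olga is a Knight (truth-teller)
  Statement is true → they ARE the same → Iris is also a Knight
Case 2: Olga is a Knave (liar)
  Statement is false → they are NOT the same → Iris is a Knight
In both cases, Iris is a Knight.

Knight


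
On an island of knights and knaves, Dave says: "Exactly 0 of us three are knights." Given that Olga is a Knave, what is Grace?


Dave claims exactly 0 knights among Dave, Olga, Grace.
Given: Olga is a Knave.

Case 1: Dave is a Knight (tells truth)
  Then exactly 0 of the three are knights.
  Counting Dave, Olga: 1 knight(s) so far. Need -1 more → impossible.
Case 2: Dave is a Knave (lies)
  Then the count is NOT 0.
  If Grace = Knave, count = 0 = 0 → claim would be true, contradicts lie.
  If Grace = Knight, count = 1 ≠ 0 → lie confirmed ✓

Grace is a Knight.

Knight


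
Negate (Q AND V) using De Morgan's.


De Morgan's law: ¬(P ∧ Q) ≡ ¬P ∨ ¬Q
¬(Q ∧ V) = ¬Q ∨ ¬V

¬Q ∨ ¬V


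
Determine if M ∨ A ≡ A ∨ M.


Expression 1: M ∨ A
Expression 2: A ∨ M
Truth table (M A | Expr1 Expr2):
  T T |   T     T
  T F |   T     T
  F T |   T     T
  F F |   F     F
All 4 rows agree, so the expressions are logically equivalent.

Yes


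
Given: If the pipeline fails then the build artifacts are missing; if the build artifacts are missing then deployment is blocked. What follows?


Hypothetical syllogism: P → Q, Q → R ⊢ P → R
Premise 1: the pipeline fails → the build artifacts are missing
Premise 2: the build artifacts are missing → deployment is blocked
Chain the implications: the middle term (the build artifacts are missing) links the two.
Conclusion: If the pipeline fails, then deployment is blocked.

If the pipeline fails, then deployment is blocked.


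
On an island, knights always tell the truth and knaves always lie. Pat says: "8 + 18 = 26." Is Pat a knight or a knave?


Statement: "8 + 18 = 26."
Actual: 8 + 18 = 26
Claimed: 26
Statement is TRUE → Pat tells the truth → Knight

Knight


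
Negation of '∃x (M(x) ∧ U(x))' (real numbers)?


Original: ∃x (M(x) ∧ U(x))
Rule: ¬∀→∃, ¬∃→∀, negate predicate.
Negation: ∀x (¬M(x) ∨ ¬U(x))

∀x (¬M(x) ∨ ¬U(x))


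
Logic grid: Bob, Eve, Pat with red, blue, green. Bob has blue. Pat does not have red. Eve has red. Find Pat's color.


From clues:
  Bob → blue
  Eve → red
By elimination, Pat gets the remaining.

green


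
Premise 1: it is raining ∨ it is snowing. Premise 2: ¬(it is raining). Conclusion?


Disjunctive syllogism: P ∨ Q, ¬P ⊢ Q
Disjunction: it is raining ∨ it is snowing
We know it is not the case that it is raining.
By disjunctive syllogism, the other disjunct must be true.

It is snowing


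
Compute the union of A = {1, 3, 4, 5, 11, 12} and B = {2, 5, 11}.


A = {1, 3, 4, 5, 11, 12}
B = {2, 5, 11}
Operation: union
All elements combined: 1, 2, 3, 4, 5, 11, 12

{1, 2, 3, 4, 5, 11, 12}


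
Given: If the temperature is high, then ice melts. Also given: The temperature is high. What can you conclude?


Modus ponens: P → Q, P ⊢ Q
P: the temperature is high
Q: ice melts
We have P → Q and P is true.
By modus ponens, Q must be true.

Ice melts


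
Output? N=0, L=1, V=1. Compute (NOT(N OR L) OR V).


N OR L = 1
NOT(1) = 0
0 OR 1 = 1

1


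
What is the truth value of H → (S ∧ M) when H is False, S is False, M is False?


H = False, S = False, M = False
Step 1: S ∧ M = False AND False = False
Step 2: H → (False): false only when H=True and consequent=False.
Result: True

True


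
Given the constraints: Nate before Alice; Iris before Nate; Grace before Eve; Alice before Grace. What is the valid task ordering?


Constraints: Nate before Alice; Iris before Nate; Grace before Eve; Alice before Grace
Method: repeatedly schedule the remaining task that has no remaining task required before it.
  Step 1: remaining {Alice, Grace, Iris, Nate, Eve}; every task except Iris still has a predecessor pending → schedule Iris.
  Step 2: remaining {Alice, Grace, Nate, Eve}; every task except Nate still has a predecessor pending → schedule Nate.
  Step 3: remaining {Alice, Grace, Eve}; every task except Alice still has a predecessor pending → schedule Alice.
  Step 4: remaining {Grace, Eve}; every task except Grace still has a predecessor pending → schedule Grace.
  Step 5: only Eve remains → schedule Eve.
Resulting order:

Iris → Nate → Alice → Grace → Eve
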